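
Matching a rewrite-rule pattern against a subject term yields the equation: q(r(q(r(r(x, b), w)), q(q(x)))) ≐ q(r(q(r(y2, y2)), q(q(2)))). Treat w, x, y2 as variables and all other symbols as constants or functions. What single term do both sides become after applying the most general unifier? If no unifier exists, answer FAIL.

q(r(q(r(r(2, b), r(2, b))), q(q(2))))

Decompose q/1: r(q(r(r(x, b), w)), q(q(x))) ≐ r(q(r(y2, y2)), q(q(2))).
Decompose r/2: q(r(r(x, b), w)) ≐ q(r(y2, y2)),  q(q(x)) ≐ q(q(2)).
Decompose q/1: r(r(x, b), w) ≐ r(y2, y2).
Decompose r/2: r(x, b) ≐ y2,  w ≐ y2.
Bind y2 := r(x, b); substituting into the one remaining equation that mentions y2 gives: w ≐ r(x, b).
Bind w := r(x, b); no other remaining equation mentions w.
Decompose q/1: q(x) ≐ q(2).
Decompose q/1: x ≐ 2.
Bind x := 2. Substituting into the earlier bindings gives y2 := r(2, b), w := r(2, b).
Applying the MGU to either side gives q(r(q(r(r(2, b), r(2, b))), q(q(2)))).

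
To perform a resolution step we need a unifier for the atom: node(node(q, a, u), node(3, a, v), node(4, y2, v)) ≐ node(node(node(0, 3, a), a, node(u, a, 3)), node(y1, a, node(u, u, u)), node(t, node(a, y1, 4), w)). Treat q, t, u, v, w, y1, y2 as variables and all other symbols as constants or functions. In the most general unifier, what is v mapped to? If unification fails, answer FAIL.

FAIL

Decompose node/3: node(q, a, u) ≐ node(node(0, 3, a), a, node(u, a, 3)),  node(3, a, v) ≐ node(y1, a, node(u, u, u)),  node(4, y2, v) ≐ node(t, node(a, y1, 4), w).
Decompose node/3: q ≐ node(0, 3, a),  a ≐ a,  u ≐ node(u, a, 3).
Bind q := node(0, 3, a); no other remaining equation mentions q.
Delete trivial equation a ≐ a.
Occurs check fails: u occurs in node(u, a, 3); the equation u ≐ node(u, a, 3) has no finite solution.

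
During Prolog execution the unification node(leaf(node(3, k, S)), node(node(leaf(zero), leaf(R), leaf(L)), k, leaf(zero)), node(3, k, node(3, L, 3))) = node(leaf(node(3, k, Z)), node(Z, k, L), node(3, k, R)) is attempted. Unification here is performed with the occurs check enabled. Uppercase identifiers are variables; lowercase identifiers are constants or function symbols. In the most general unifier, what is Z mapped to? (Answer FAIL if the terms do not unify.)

node(leaf(zero), leaf(node(3, leaf(zero), 3)), leaf(leaf(zero)))

Decompose node/3: leaf(node(3, k, S)) = leaf(node(3, k, Z)),  node(node(leaf(zero), leaf(R), leaf(L)), k, leaf(zero)) = node(Z, k, L),  node(3, k, node(3, L, 3)) = node(3, k, R).
Decompose leaf/1: node(3, k, S) = node(3, k, Z).
Decompose node/3: 3 = 3,  k = k,  S = Z.
Delete trivial equation 3 = 3.
Delete trivial equation k = k.
Bind S := Z; no other remaining equation mentions S.
Decompose node/3: node(leaf(zero), leaf(R), leaf(L)) = Z,  k = k,  leaf(zero) = L.
Bind Z := node(leaf(zero), leaf(R), leaf(L)); no other remaining equation mentions Z. Substituting into the earlier binding gives S := node(leaf(zero), leaf(R), leaf(L)).
Delete trivial equation k = k.
Bind L := leaf(zero); substituting into the remaining equation gives: node(3, k, node(3, leaf(zero), 3)) = node(3, k, R). Substituting into the earlier bindings gives S := node(leaf(zero), leaf(R), leaf(leaf(zero))), Z := node(leaf(zero), leaf(R), leaf(leaf(zero))).
Decompose node/3: 3 = 3,  k = k,  node(3, leaf(zero), 3) = R.
Delete trivial equation 3 = 3.
Delete trivial equation k = k.
Bind R := node(3, leaf(zero), 3). Substituting into the earlier bindings gives S := node(leaf(zero), leaf(node(3, leaf(zero), 3)), leaf(leaf(zero))), Z := node(leaf(zero), leaf(node(3, leaf(zero), 3)), leaf(leaf(zero))).
MGU = { S = node(leaf(zero), leaf(node(3, leaf(zero), 3)), leaf(leaf(zero))), Z = node(leaf(zero), leaf(node(3, leaf(zero), 3)), leaf(leaf(zero))), L = leaf(zero), R = node(3, leaf(zero), 3) }, so Z = node(leaf(zero), leaf(node(3, leaf(zero), 3)), leaf(leaf(zero))).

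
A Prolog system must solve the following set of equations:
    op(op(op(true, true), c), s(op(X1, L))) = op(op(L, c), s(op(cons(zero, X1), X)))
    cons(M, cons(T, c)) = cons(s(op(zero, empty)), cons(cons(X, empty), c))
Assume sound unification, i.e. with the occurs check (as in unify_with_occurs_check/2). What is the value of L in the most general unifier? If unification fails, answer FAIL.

Decompose op/2: op(op(true, true), c) = op(L, c),  s(op(X1, L)) = s(op(cons(zero, X1), X)).
Decompose op/2: op(true, true) = L,  c = c.
Bind L := op(true, true); substituting into the one remaining equation that mentions L gives: s(op(X1, op(true, true))) = s(op(cons(zero, X1), X)).
Delete trivial equation c = c.
Decompose s/1: op(X1, op(true, true)) = op(cons(zero, X1), X).
Decompose op/2: X1 = cons(zero, X1),  op(true, true) = X.
Occurs check fails: X1 occurs in cons(zero, X1); the equation X1 = cons(zero, X1) has no finite solution.

FAIL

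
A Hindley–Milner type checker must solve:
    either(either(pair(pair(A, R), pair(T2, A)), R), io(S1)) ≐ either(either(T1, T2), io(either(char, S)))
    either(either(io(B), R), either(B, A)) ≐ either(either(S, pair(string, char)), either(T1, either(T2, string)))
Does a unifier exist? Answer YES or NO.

YES

Decompose either/2: either(pair(pair(A, R), pair(T2, A)), R) ≐ either(T1, T2),  io(S1) ≐ io(either(char, S)).
Decompose either/2: pair(pair(A, R), pair(T2, A)) ≐ T1,  R ≐ T2.
Bind T1 := pair(pair(A, R), pair(T2, A)); substituting into the one remaining equation that mentions T1 gives: either(either(io(B), R), either(B, A)) ≐ either(either(S, pair(string, char)), either(pair(pair(A, R), pair(T2, A)), either(T2, string))).
Bind R := T2; substituting into the one remaining equation that mentions R gives: either(either(io(B), T2), either(B, A)) ≐ either(either(S, pair(string, char)), either(pair(pair(A, T2), pair(T2, A)), either(T2, string))). Substituting into the earlier binding gives T1 := pair(pair(A, T2), pair(T2, A)).
Decompose io/1: S1 ≐ either(char, S).
Bind S1 := either(char, S); no other remaining equation mentions S1.
Decompose either/2: either(io(B), T2) ≐ either(S, pair(string, char)),  either(B, A) ≐ either(pair(pair(A, T2), pair(T2, A)), either(T2, string)).
Decompose either/2: io(B) ≐ S,  T2 ≐ pair(string, char).
Bind S := io(B); no other remaining equation mentions S. Substituting into the earlier binding gives S1 := either(char, io(B)).
Bind T2 := pair(string, char); substituting into the remaining equation gives: either(B, A) ≐ either(pair(pair(A, pair(string, char)), pair(pair(string, char), A)), either(pair(string, char), string)). Substituting into the earlier bindings gives T1 := pair(pair(A, pair(string, char)), pair(pair(string, char), A)), R := pair(string, char).
Decompose either/2: B ≐ pair(pair(A, pair(string, char)), pair(pair(string, char), A)),  A ≐ either(pair(string, char), string).
Bind B := pair(pair(A, pair(string, char)), pair(pair(string, char), A)); no other remaining equation mentions B. Substituting into the earlier bindings gives S1 := either(char, io(pair(pair(A, pair(string, char)), pair(pair(string, char), A)))), S := io(pair(pair(A, pair(string, char)), pair(pair(string, char), A))).
Bind A := either(pair(string, char), string). Substituting into the earlier bindings gives T1 := pair(pair(either(pair(string, char), string), pair(string, char)), pair(pair(string, char), either(pair(string, char), string))), S1 := either(char, io(pair(pair(either(pair(string, char), string), pair(string, char)), pair(pair(string, char), either(pair(string, char), string))))), S := io(pair(pair(either(pair(string, char), string), pair(string, char)), pair(pair(string, char), either(pair(string, char), string)))), B := pair(pair(either(pair(string, char), string), pair(string, char)), pair(pair(string, char), either(pair(string, char), string))).
No equations remain and no clash or occurs-check failure arose, so a unifier exists.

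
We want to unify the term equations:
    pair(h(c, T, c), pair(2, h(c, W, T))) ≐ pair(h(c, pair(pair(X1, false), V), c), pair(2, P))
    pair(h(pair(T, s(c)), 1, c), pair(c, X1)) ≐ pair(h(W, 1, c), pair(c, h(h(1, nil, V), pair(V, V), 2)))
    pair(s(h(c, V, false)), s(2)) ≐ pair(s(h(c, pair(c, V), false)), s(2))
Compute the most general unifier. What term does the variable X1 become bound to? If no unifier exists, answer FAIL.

FAIL

Decompose pair/2: h(c, T, c) ≐ h(c, pair(pair(X1, false), V), c),  pair(2, h(c, W, T)) ≐ pair(2, P).
Decompose h/3: c ≐ c,  T ≐ pair(pair(X1, false), V),  c ≐ c.
Delete trivial equation c ≐ c.
Bind T := pair(pair(X1, false), V); substituting into the 2 remaining equations that mention T gives: pair(2, h(c, W, pair(pair(X1, false), V))) ≐ pair(2, P),  pair(h(pair(pair(pair(X1, false), V), s(c)), 1, c), pair(c, X1)) ≐ pair(h(W, 1, c), pair(c, h(h(1, nil, V), pair(V, V), 2))).
Delete trivial equation c ≐ c.
Decompose pair/2: 2 ≐ 2,  h(c, W, pair(pair(X1, false), V)) ≐ P.
Delete trivial equation 2 ≐ 2.
Bind P := h(c, W, pair(pair(X1, false), V)); no other remaining equation mentions P.
Decompose pair/2: h(pair(pair(pair(X1, false), V), s(c)), 1, c) ≐ h(W, 1, c),  pair(c, X1) ≐ pair(c, h(h(1, nil, V), pair(V, V), 2)).
Decompose h/3: pair(pair(pair(X1, false), V), s(c)) ≐ W,  1 ≐ 1,  c ≐ c.
Bind W := pair(pair(pair(X1, false), V), s(c)); no other remaining equation mentions W. Substituting into the earlier binding gives P := h(c, pair(pair(pair(X1, false), V), s(c)), pair(pair(X1, false), V)).
Delete trivial equation 1 ≐ 1.
Delete trivial equation c ≐ c.
Decompose pair/2: c ≐ c,  X1 ≐ h(h(1, nil, V), pair(V, V), 2).
Delete trivial equation c ≐ c.
Bind X1 := h(h(1, nil, V), pair(V, V), 2); no other remaining equation mentions X1. Substituting into the earlier bindings gives T := pair(pair(h(h(1, nil, V), pair(V, V), 2), false), V), P := h(c, pair(pair(pair(h(h(1, nil, V), pair(V, V), 2), false), V), s(c)), pair(pair(h(h(1, nil, V), pair(V, V), 2), false), V)), W := pair(pair(pair(h(h(1, nil, V), pair(V, V), 2), false), V), s(c)).
Decompose pair/2: s(h(c, V, false)) ≐ s(h(c, pair(c, V), false)),  s(2) ≐ s(2).
Decompose s/1: h(c, V, false) ≐ h(c, pair(c, V), false).
Decompose h/3: c ≐ c,  V ≐ pair(c, V),  false ≐ false.
Delete trivial equation c ≐ c.
Occurs check fails: V occurs in pair(c, V); the equation V ≐ pair(c, V) has no finite solution.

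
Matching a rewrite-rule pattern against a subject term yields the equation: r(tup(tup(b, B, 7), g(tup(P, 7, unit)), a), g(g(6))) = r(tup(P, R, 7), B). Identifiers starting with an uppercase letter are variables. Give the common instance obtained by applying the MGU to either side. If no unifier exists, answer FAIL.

Decompose r/2: tup(tup(b, B, 7), g(tup(P, 7, unit)), a) = tup(P, R, 7),  g(g(6)) = B.
Decompose tup/3: tup(b, B, 7) = P,  g(tup(P, 7, unit)) = R,  a = 7.
Bind P := tup(b, B, 7); substituting into the one remaining equation that mentions P gives: g(tup(tup(b, B, 7), 7, unit)) = R.
Bind R := g(tup(tup(b, B, 7), 7, unit)); no other remaining equation mentions R.
Clash: constants a and 7 differ; no unifier exists.

FAIL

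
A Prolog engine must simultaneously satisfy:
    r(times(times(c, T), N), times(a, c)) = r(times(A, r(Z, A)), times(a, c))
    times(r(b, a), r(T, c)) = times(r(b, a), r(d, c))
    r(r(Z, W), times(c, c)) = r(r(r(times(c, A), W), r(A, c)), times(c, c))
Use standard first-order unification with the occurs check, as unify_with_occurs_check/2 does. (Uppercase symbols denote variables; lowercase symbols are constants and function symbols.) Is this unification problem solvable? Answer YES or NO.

Decompose r/2: times(times(c, T), N) = times(A, r(Z, A)),  times(a, c) = times(a, c).
Decompose times/2: times(c, T) = A,  N = r(Z, A).
Bind A := times(c, T); substituting into the 2 remaining equations that mention A gives: N = r(Z, times(c, T)),  r(r(Z, W), times(c, c)) = r(r(r(times(c, times(c, T)), W), r(times(c, T), c)), times(c, c)).
Bind N := r(Z, times(c, T)); no other remaining equation mentions N.
Delete trivial equation times(a, c) = times(a, c).
Decompose times/2: r(b, a) = r(b, a),  r(T, c) = r(d, c).
Delete trivial equation r(b, a) = r(b, a).
Decompose r/2: T = d,  c = c.
Bind T := d; substituting into the one remaining equation that mentions T gives: r(r(Z, W), times(c, c)) = r(r(r(times(c, times(c, d)), W), r(times(c, d), c)), times(c, c)). Substituting into the earlier bindings gives A := times(c, d), N := r(Z, times(c, d)).
Delete trivial equation c = c.
Decompose r/2: r(Z, W) = r(r(times(c, times(c, d)), W), r(times(c, d), c)),  times(c, c) = times(c, c).
Decompose r/2: Z = r(times(c, times(c, d)), W),  W = r(times(c, d), c).
Bind Z := r(times(c, times(c, d)), W); no other remaining equation mentions Z. Substituting into the earlier binding gives N := r(r(times(c, times(c, d)), W), times(c, d)).
Bind W := r(times(c, d), c); no other remaining equation mentions W. Substituting into the earlier bindings gives N := r(r(times(c, times(c, d)), r(times(c, d), c)), times(c, d)), Z := r(times(c, times(c, d)), r(times(c, d), c)).
Delete trivial equation times(c, c) = times(c, c).
No equations remain and no clash or occurs-check failure arose, so a unifier exists.

YES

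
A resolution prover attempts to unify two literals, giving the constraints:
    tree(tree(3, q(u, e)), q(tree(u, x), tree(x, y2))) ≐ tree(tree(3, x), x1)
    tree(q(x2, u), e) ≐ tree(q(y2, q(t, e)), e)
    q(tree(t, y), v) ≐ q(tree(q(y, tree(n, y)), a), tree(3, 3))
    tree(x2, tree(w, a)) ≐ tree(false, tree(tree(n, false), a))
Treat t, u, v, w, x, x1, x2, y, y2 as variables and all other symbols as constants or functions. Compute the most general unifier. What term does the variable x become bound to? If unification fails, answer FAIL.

q(q(q(a, tree(n, a)), e), e)

Decompose tree/2: tree(3, q(u, e)) ≐ tree(3, x),  q(tree(u, x), tree(x, y2)) ≐ x1.
Decompose tree/2: 3 ≐ 3,  q(u, e) ≐ x.
Delete trivial equation 3 ≐ 3.
Bind x := q(u, e); substituting into the one remaining equation that mentions x gives: q(tree(u, q(u, e)), tree(q(u, e), y2)) ≐ x1.
Bind x1 := q(tree(u, q(u, e)), tree(q(u, e), y2)); no other remaining equation mentions x1.
Decompose tree/2: q(x2, u) ≐ q(y2, q(t, e)),  e ≐ e.
Decompose q/2: x2 ≐ y2,  u ≐ q(t, e).
Bind x2 := y2; substituting into the one remaining equation that mentions x2 gives: tree(y2, tree(w, a)) ≐ tree(false, tree(tree(n, false), a)).
Bind u := q(t, e); no other remaining equation mentions u. Substituting into the earlier bindings gives x := q(q(t, e), e), x1 := q(tree(q(t, e), q(q(t, e), e)), tree(q(q(t, e), e), y2)).
Delete trivial equation e ≐ e.
Decompose q/2: tree(t, y) ≐ tree(q(y, tree(n, y)), a),  v ≐ tree(3, 3).
Decompose tree/2: t ≐ q(y, tree(n, y)),  y ≐ a.
Bind t := q(y, tree(n, y)); no other remaining equation mentions t. Substituting into the earlier bindings gives x := q(q(q(y, tree(n, y)), e), e), x1 := q(tree(q(q(y, tree(n, y)), e), q(q(q(y, tree(n, y)), e), e)), tree(q(q(q(y, tree(n, y)), e), e), y2)), u := q(q(y, tree(n, y)), e).
Bind y := a; no other remaining equation mentions y. Substituting into the earlier bindings gives x := q(q(q(a, tree(n, a)), e), e), x1 := q(tree(q(q(a, tree(n, a)), e), q(q(q(a, tree(n, a)), e), e)), tree(q(q(q(a, tree(n, a)), e), e), y2)), u := q(q(a, tree(n, a)), e), t := q(a, tree(n, a)).
Bind v := tree(3, 3); no other remaining equation mentions v.
Decompose tree/2: y2 ≐ false,  tree(w, a) ≐ tree(tree(n, false), a).
Bind y2 := false; no other remaining equation mentions y2. Substituting into the earlier bindings gives x1 := q(tree(q(q(a, tree(n, a)), e), q(q(q(a, tree(n, a)), e), e)), tree(q(q(q(a, tree(n, a)), e), e), false)), x2 := false.
Decompose tree/2: w ≐ tree(n, false),  a ≐ a.
Bind w := tree(n, false); no other remaining equation mentions w.
Delete trivial equation a ≐ a.
MGU = { x := q(q(q(a, tree(n, a)), e), e), x1 := q(tree(q(q(a, tree(n, a)), e), q(q(q(a, tree(n, a)), e), e)), tree(q(q(q(a, tree(n, a)), e), e), false)), x2 := false, u := q(q(a, tree(n, a)), e), t := q(a, tree(n, a)), y := a, v := tree(3, 3), y2 := false, w := tree(n, false) }, so x := q(q(q(a, tree(n, a)), e), e).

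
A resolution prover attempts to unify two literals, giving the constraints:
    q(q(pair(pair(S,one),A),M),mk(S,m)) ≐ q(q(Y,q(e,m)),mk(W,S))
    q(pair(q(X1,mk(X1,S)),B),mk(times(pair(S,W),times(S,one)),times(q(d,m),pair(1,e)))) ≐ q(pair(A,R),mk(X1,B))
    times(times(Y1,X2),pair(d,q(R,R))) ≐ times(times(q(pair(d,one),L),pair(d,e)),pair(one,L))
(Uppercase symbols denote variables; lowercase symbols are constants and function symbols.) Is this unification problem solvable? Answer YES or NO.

NO

Decompose q/2: q(pair(pair(S,one),A),M) ≐ q(Y,q(e,m)),  mk(S,m) ≐ mk(W,S).
Decompose q/2: pair(pair(S,one),A) ≐ Y,  M ≐ q(e,m).
Bind Y := pair(pair(S,one),A); no other remaining equation mentions Y.
Bind M := q(e,m); no other remaining equation mentions M.
Decompose mk/2: S ≐ W,  m ≐ S.
Bind S := W; substituting into the 2 remaining equations that mention S gives: m ≐ W,  q(pair(q(X1,mk(X1,W)),B),mk(times(pair(W,W),times(W,one)),times(q(d,m),pair(1,e)))) ≐ q(pair(A,R),mk(X1,B)). Substituting into the earlier binding gives Y := pair(pair(W,one),A).
Bind W := m; substituting into the one remaining equation that mentions W gives: q(pair(q(X1,mk(X1,m)),B),mk(times(pair(m,m),times(m,one)),times(q(d,m),pair(1,e)))) ≐ q(pair(A,R),mk(X1,B)). Substituting into the earlier bindings gives Y := pair(pair(m,one),A), S := m.
Decompose q/2: pair(q(X1,mk(X1,m)),B) ≐ pair(A,R),  mk(times(pair(m,m),times(m,one)),times(q(d,m),pair(1,e))) ≐ mk(X1,B).
Decompose pair/2: q(X1,mk(X1,m)) ≐ A,  B ≐ R.
Bind A := q(X1,mk(X1,m)); no other remaining equation mentions A. Substituting into the earlier binding gives Y := pair(pair(m,one),q(X1,mk(X1,m))).
Bind B := R; substituting into the one remaining equation that mentions B gives: mk(times(pair(m,m),times(m,one)),times(q(d,m),pair(1,e))) ≐ mk(X1,R).
Decompose mk/2: times(pair(m,m),times(m,one)) ≐ X1,  times(q(d,m),pair(1,e)) ≐ R.
Bind X1 := times(pair(m,m),times(m,one)); no other remaining equation mentions X1. Substituting into the earlier bindings gives Y := pair(pair(m,one),q(times(pair(m,m),times(m,one)),mk(times(pair(m,m),times(m,one)),m))), A := q(times(pair(m,m),times(m,one)),mk(times(pair(m,m),times(m,one)),m)).
Bind R := times(q(d,m),pair(1,e)); substituting into the remaining equation gives: times(times(Y1,X2),pair(d,q(times(q(d,m),pair(1,e)),times(q(d,m),pair(1,e))))) ≐ times(times(q(pair(d,one),L),pair(d,e)),pair(one,L)). Substituting into the earlier binding gives B := times(q(d,m),pair(1,e)).
Decompose times/2: times(Y1,X2) ≐ times(q(pair(d,one),L),pair(d,e)),  pair(d,q(times(q(d,m),pair(1,e)),times(q(d,m),pair(1,e)))) ≐ pair(one,L).
Decompose times/2: Y1 ≐ q(pair(d,one),L),  X2 ≐ pair(d,e).
Bind Y1 := q(pair(d,one),L); no other remaining equation mentions Y1.
Bind X2 := pair(d,e); no other remaining equation mentions X2.
Decompose pair/2: d ≐ one,  q(times(q(d,m),pair(1,e)),times(q(d,m),pair(1,e))) ≐ L.
Clash: constants d and one differ; no unifier exists.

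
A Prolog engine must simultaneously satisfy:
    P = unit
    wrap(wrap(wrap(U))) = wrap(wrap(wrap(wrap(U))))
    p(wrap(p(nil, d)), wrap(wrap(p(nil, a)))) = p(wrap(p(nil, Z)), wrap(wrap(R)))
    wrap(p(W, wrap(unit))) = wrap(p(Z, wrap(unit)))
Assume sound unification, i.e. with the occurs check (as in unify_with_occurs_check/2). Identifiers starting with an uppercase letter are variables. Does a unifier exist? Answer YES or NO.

Bind P := unit; no other remaining equation mentions P.
Decompose wrap/1: wrap(wrap(U)) = wrap(wrap(wrap(U))).
Decompose wrap/1: wrap(U) = wrap(wrap(U)).
Decompose wrap/1: U = wrap(U).
Occurs check fails: U occurs in wrap(U); the equation U = wrap(U) has no finite solution.

NO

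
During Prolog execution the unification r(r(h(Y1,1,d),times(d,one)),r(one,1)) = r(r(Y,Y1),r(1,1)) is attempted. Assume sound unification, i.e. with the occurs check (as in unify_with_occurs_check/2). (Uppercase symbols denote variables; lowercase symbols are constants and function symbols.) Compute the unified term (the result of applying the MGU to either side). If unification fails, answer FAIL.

FAIL

Decompose r/2: r(h(Y1,1,d),times(d,one)) = r(Y,Y1),  r(one,1) = r(1,1).
Decompose r/2: h(Y1,1,d) = Y,  times(d,one) = Y1.
Bind Y := h(Y1,1,d); no other remaining equation mentions Y.
Bind Y1 := times(d,one); no other remaining equation mentions Y1. Substituting into the earlier binding gives Y := h(times(d,one),1,d).
Decompose r/2: one = 1,  1 = 1.
Clash: constants one and 1 differ; no unifier exists.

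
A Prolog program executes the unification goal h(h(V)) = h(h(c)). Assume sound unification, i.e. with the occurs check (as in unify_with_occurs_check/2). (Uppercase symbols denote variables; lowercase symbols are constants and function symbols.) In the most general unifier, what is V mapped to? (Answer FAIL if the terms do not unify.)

c

Decompose h/1: h(V) = h(c).
Decompose h/1: V = c.
Bind V := c.
MGU = { V = c }, so V = c.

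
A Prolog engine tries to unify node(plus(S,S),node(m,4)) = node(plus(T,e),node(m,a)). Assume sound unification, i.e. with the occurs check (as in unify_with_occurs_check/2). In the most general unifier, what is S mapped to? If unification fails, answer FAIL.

FAIL

Decompose node/2: plus(S,S) = plus(T,e),  node(m,4) = node(m,a).
Decompose plus/2: S = T,  S = e.
Bind S := T; substituting into the one remaining equation that mentions S gives: T = e.
Bind T := e; no other remaining equation mentions T. Substituting into the earlier binding gives S := e.
Decompose node/2: m = m,  4 = a.
Delete trivial equation m = m.
Clash: constants 4 and a differ; no unifier exists.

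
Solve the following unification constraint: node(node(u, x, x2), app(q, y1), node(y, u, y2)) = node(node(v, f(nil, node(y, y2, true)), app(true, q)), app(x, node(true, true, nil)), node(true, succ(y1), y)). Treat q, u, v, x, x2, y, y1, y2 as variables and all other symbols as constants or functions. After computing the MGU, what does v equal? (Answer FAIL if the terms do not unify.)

Decompose node/3: node(u, x, x2) = node(v, f(nil, node(y, y2, true)), app(true, q)),  app(q, y1) = app(x, node(true, true, nil)),  node(y, u, y2) = node(true, succ(y1), y).
Decompose node/3: u = v,  x = f(nil, node(y, y2, true)),  x2 = app(true, q).
Bind u := v; substituting into the one remaining equation that mentions u gives: node(y, v, y2) = node(true, succ(y1), y).
Bind x := f(nil, node(y, y2, true)); substituting into the one remaining equation that mentions x gives: app(q, y1) = app(f(nil, node(y, y2, true)), node(true, true, nil)).
Bind x2 := app(true, q); no other remaining equation mentions x2.
Decompose app/2: q = f(nil, node(y, y2, true)),  y1 = node(true, true, nil).
Bind q := f(nil, node(y, y2, true)); no other remaining equation mentions q. Substituting into the earlier binding gives x2 := app(true, f(nil, node(y, y2, true))).
Bind y1 := node(true, true, nil); substituting into the remaining equation gives: node(y, v, y2) = node(true, succ(node(true, true, nil)), y).
Decompose node/3: y = true,  v = succ(node(true, true, nil)),  y2 = y.
Bind y := true; substituting into the one remaining equation that mentions y gives: y2 = true. Substituting into the earlier bindings gives x := f(nil, node(true, y2, true)), x2 := app(true, f(nil, node(true, y2, true))), q := f(nil, node(true, y2, true)).
Bind v := succ(node(true, true, nil)); no other remaining equation mentions v. Substituting into the earlier binding gives u := succ(node(true, true, nil)).
Bind y2 := true. Substituting into the earlier bindings gives x := f(nil, node(true, true, true)), x2 := app(true, f(nil, node(true, true, true))), q := f(nil, node(true, true, true)).
MGU = { u -> succ(node(true, true, nil)), x -> f(nil, node(true, true, true)), x2 -> app(true, f(nil, node(true, true, true))), q -> f(nil, node(true, true, true)), y1 -> node(true, true, nil), y -> true, v -> succ(node(true, true, nil)), y2 -> true }, so v -> succ(node(true, true, nil)).

succ(node(true, true, nil))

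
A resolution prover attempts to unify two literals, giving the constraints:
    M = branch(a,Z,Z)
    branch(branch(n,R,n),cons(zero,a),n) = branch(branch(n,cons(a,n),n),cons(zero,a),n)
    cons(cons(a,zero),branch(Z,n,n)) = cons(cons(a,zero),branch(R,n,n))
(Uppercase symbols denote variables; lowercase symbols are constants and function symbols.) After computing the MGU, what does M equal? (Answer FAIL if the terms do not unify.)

Bind M := branch(a,Z,Z); no other remaining equation mentions M.
Decompose branch/3: branch(n,R,n) = branch(n,cons(a,n),n),  cons(zero,a) = cons(zero,a),  n = n.
Decompose branch/3: n = n,  R = cons(a,n),  n = n.
Delete trivial equation n = n.
Bind R := cons(a,n); substituting into the one remaining equation that mentions R gives: cons(cons(a,zero),branch(Z,n,n)) = cons(cons(a,zero),branch(cons(a,n),n,n)).
Delete trivial equation n = n.
Delete trivial equation cons(zero,a) = cons(zero,a).
Delete trivial equation n = n.
Decompose cons/2: cons(a,zero) = cons(a,zero),  branch(Z,n,n) = branch(cons(a,n),n,n).
Delete trivial equation cons(a,zero) = cons(a,zero).
Decompose branch/3: Z = cons(a,n),  n = n,  n = n.
Bind Z := cons(a,n); no other remaining equation mentions Z. Substituting into the earlier binding gives M := branch(a,cons(a,n),cons(a,n)).
Delete trivial equation n = n.
Delete trivial equation n = n.
MGU = { M ↦ branch(a,cons(a,n),cons(a,n)), R ↦ cons(a,n), Z ↦ cons(a,n) }, so M ↦ branch(a,cons(a,n),cons(a,n)).

branch(a,cons(a,n),cons(a,n))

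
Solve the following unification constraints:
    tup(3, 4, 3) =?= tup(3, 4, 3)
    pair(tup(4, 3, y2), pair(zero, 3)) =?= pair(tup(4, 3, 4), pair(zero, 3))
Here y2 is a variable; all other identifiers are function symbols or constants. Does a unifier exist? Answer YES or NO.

YES

Delete trivial equation tup(3, 4, 3) =?= tup(3, 4, 3).
Decompose pair/2: tup(4, 3, y2) =?= tup(4, 3, 4),  pair(zero, 3) =?= pair(zero, 3).
Decompose tup/3: 4 =?= 4,  3 =?= 3,  y2 =?= 4.
Delete trivial equation 4 =?= 4.
Delete trivial equation 3 =?= 3.
Bind y2 := 4; no other remaining equation mentions y2.
Delete trivial equation pair(zero, 3) =?= pair(zero, 3).
No equations remain and no clash or occurs-check failure arose, so a unifier exists.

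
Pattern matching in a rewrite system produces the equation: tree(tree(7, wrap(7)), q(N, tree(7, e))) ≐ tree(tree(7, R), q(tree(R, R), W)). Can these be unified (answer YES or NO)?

YES

Decompose tree/2: tree(7, wrap(7)) ≐ tree(7, R),  q(N, tree(7, e)) ≐ q(tree(R, R), W).
Decompose tree/2: 7 ≐ 7,  wrap(7) ≐ R.
Delete trivial equation 7 ≐ 7.
Bind R := wrap(7); substituting into the remaining equation gives: q(N, tree(7, e)) ≐ q(tree(wrap(7), wrap(7)), W).
Decompose q/2: N ≐ tree(wrap(7), wrap(7)),  tree(7, e) ≐ W.
Bind N := tree(wrap(7), wrap(7)); no other remaining equation mentions N.
Bind W := tree(7, e).
No equations remain and no clash or occurs-check failure arose, so a unifier exists.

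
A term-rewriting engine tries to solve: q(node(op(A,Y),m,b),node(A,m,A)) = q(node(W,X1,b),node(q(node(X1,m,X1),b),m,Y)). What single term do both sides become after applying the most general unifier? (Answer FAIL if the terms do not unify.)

q(node(op(q(node(m,m,m),b),q(node(m,m,m),b)),m,b),node(q(node(m,m,m),b),m,q(node(m,m,m),b)))

Decompose q/2: node(op(A,Y),m,b) = node(W,X1,b),  node(A,m,A) = node(q(node(X1,m,X1),b),m,Y).
Decompose node/3: op(A,Y) = W,  m = X1,  b = b.
Bind W := op(A,Y); no other remaining equation mentions W.
Bind X1 := m; substituting into the one remaining equation that mentions X1 gives: node(A,m,A) = node(q(node(m,m,m),b),m,Y).
Delete trivial equation b = b.
Decompose node/3: A = q(node(m,m,m),b),  m = m,  A = Y.
Bind A := q(node(m,m,m),b); substituting into the one remaining equation that mentions A gives: q(node(m,m,m),b) = Y. Substituting into the earlier binding gives W := op(q(node(m,m,m),b),Y).
Delete trivial equation m = m.
Bind Y := q(node(m,m,m),b). Substituting into the earlier binding gives W := op(q(node(m,m,m),b),q(node(m,m,m),b)).
Applying the MGU to either side gives q(node(op(q(node(m,m,m),b),q(node(m,m,m),b)),m,b),node(q(node(m,m,m),b),m,q(node(m,m,m),b))).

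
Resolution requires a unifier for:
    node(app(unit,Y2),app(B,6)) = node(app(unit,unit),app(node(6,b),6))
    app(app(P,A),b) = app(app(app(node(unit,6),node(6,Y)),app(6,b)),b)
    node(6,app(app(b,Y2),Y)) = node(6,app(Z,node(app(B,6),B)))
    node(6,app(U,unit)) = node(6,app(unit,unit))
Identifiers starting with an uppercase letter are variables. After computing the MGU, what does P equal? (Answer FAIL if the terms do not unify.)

app(node(unit,6),node(6,node(app(node(6,b),6),node(6,b))))

Decompose node/2: app(unit,Y2) = app(unit,unit),  app(B,6) = app(node(6,b),6).
Decompose app/2: unit = unit,  Y2 = unit.
Delete trivial equation unit = unit.
Bind Y2 := unit; substituting into the one remaining equation that mentions Y2 gives: node(6,app(app(b,unit),Y)) = node(6,app(Z,node(app(B,6),B))).
Decompose app/2: B = node(6,b),  6 = 6.
Bind B := node(6,b); substituting into the one remaining equation that mentions B gives: node(6,app(app(b,unit),Y)) = node(6,app(Z,node(app(node(6,b),6),node(6,b)))).
Delete trivial equation 6 = 6.
Decompose app/2: app(P,A) = app(app(node(unit,6),node(6,Y)),app(6,b)),  b = b.
Decompose app/2: P = app(node(unit,6),node(6,Y)),  A = app(6,b).
Bind P := app(node(unit,6),node(6,Y)); no other remaining equation mentions P.
Bind A := app(6,b); no other remaining equation mentions A.
Delete trivial equation b = b.
Decompose node/2: 6 = 6,  app(app(b,unit),Y) = app(Z,node(app(node(6,b),6),node(6,b))).
Delete trivial equation 6 = 6.
Decompose app/2: app(b,unit) = Z,  Y = node(app(node(6,b),6),node(6,b)).
Bind Z := app(b,unit); no other remaining equation mentions Z.
Bind Y := node(app(node(6,b),6),node(6,b)); no other remaining equation mentions Y. Substituting into the earlier binding gives P := app(node(unit,6),node(6,node(app(node(6,b),6),node(6,b)))).
Decompose node/2: 6 = 6,  app(U,unit) = app(unit,unit).
Delete trivial equation 6 = 6.
Decompose app/2: U = unit,  unit = unit.
Bind U := unit; no other remaining equation mentions U.
Delete trivial equation unit = unit.
MGU = { Y2 := unit, B := node(6,b), P := app(node(unit,6),node(6,node(app(node(6,b),6),node(6,b)))), A := app(6,b), Z := app(b,unit), Y := node(app(node(6,b),6),node(6,b)), U := unit }, so P := app(node(unit,6),node(6,node(app(node(6,b),6),node(6,b)))).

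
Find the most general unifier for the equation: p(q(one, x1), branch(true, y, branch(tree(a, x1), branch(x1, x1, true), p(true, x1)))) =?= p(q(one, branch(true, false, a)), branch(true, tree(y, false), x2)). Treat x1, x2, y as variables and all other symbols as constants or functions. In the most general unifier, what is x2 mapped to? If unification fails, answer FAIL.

Decompose p/2: q(one, x1) =?= q(one, branch(true, false, a)),  branch(true, y, branch(tree(a, x1), branch(x1, x1, true), p(true, x1))) =?= branch(true, tree(y, false), x2).
Decompose q/2: one =?= one,  x1 =?= branch(true, false, a).
Delete trivial equation one =?= one.
Bind x1 := branch(true, false, a); substituting into the remaining equation gives: branch(true, y, branch(tree(a, branch(true, false, a)), branch(branch(true, false, a), branch(true, false, a), true), p(true, branch(true, false, a)))) =?= branch(true, tree(y, false), x2).
Decompose branch/3: true =?= true,  y =?= tree(y, false),  branch(tree(a, branch(true, false, a)), branch(branch(true, false, a), branch(true, false, a), true), p(true, branch(true, false, a))) =?= x2.
Delete trivial equation true =?= true.
Occurs check fails: y occurs in tree(y, false); the equation y =?= tree(y, false) has no finite solution.

FAIL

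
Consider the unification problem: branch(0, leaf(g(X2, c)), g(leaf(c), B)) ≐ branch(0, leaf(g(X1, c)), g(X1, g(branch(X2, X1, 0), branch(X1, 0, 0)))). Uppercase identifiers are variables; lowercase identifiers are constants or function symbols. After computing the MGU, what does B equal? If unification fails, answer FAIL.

Decompose branch/3: 0 ≐ 0,  leaf(g(X2, c)) ≐ leaf(g(X1, c)),  g(leaf(c), B) ≐ g(X1, g(branch(X2, X1, 0), branch(X1, 0, 0))).
Delete trivial equation 0 ≐ 0.
Decompose leaf/1: g(X2, c) ≐ g(X1, c).
Decompose g/2: X2 ≐ X1,  c ≐ c.
Bind X2 := X1; substituting into the one remaining equation that mentions X2 gives: g(leaf(c), B) ≐ g(X1, g(branch(X1, X1, 0), branch(X1, 0, 0))).
Delete trivial equation c ≐ c.
Decompose g/2: leaf(c) ≐ X1,  B ≐ g(branch(X1, X1, 0), branch(X1, 0, 0)).
Bind X1 := leaf(c); substituting into the remaining equation gives: B ≐ g(branch(leaf(c), leaf(c), 0), branch(leaf(c), 0, 0)). Substituting into the earlier binding gives X2 := leaf(c).
Bind B := g(branch(leaf(c), leaf(c), 0), branch(leaf(c), 0, 0)).
MGU = { X2 := leaf(c), X1 := leaf(c), B := g(branch(leaf(c), leaf(c), 0), branch(leaf(c), 0, 0)) }, so B := g(branch(leaf(c), leaf(c), 0), branch(leaf(c), 0, 0)).

g(branch(leaf(c), leaf(c), 0), branch(leaf(c), 0, 0))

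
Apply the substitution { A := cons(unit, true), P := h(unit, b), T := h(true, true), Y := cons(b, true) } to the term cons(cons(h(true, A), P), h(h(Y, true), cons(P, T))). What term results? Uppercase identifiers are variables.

cons(cons(h(true, cons(unit, true)), h(unit, b)), h(h(cons(b, true), true), cons(h(unit, b), h(true, true))))

Replace each occurrence of A with cons(unit, true).
Replace each occurrence of P with h(unit, b).
Replace each occurrence of T with h(true, true).
Replace each occurrence of Y with cons(b, true).
Result: cons(cons(h(true, cons(unit, true)), h(unit, b)), h(h(cons(b, true), true), cons(h(unit, b), h(true, true)))).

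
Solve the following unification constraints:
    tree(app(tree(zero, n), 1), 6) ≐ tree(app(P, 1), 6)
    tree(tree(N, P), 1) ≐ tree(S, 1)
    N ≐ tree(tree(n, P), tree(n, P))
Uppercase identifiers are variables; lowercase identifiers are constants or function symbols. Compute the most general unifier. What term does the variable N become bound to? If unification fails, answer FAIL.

tree(tree(n, tree(zero, n)), tree(n, tree(zero, n)))

Decompose tree/2: app(tree(zero, n), 1) ≐ app(P, 1),  6 ≐ 6.
Decompose app/2: tree(zero, n) ≐ P,  1 ≐ 1.
Bind P := tree(zero, n); substituting into the 2 remaining equations that mention P gives: tree(tree(N, tree(zero, n)), 1) ≐ tree(S, 1),  N ≐ tree(tree(n, tree(zero, n)), tree(n, tree(zero, n))).
Delete trivial equation 1 ≐ 1.
Delete trivial equation 6 ≐ 6.
Decompose tree/2: tree(N, tree(zero, n)) ≐ S,  1 ≐ 1.
Bind S := tree(N, tree(zero, n)); no other remaining equation mentions S.
Delete trivial equation 1 ≐ 1.
Bind N := tree(tree(n, tree(zero, n)), tree(n, tree(zero, n))). Substituting into the earlier binding gives S := tree(tree(tree(n, tree(zero, n)), tree(n, tree(zero, n))), tree(zero, n)).
MGU = { P ↦ tree(zero, n), S ↦ tree(tree(tree(n, tree(zero, n)), tree(n, tree(zero, n))), tree(zero, n)), N ↦ tree(tree(n, tree(zero, n)), tree(n, tree(zero, n))) }, so N ↦ tree(tree(n, tree(zero, n)), tree(n, tree(zero, n))).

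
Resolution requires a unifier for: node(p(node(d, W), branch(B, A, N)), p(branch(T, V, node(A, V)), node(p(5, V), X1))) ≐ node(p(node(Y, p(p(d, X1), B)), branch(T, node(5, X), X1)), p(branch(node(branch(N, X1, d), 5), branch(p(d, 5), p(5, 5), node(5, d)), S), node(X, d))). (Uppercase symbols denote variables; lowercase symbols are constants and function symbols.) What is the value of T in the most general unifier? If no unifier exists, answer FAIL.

Decompose node/2: p(node(d, W), branch(B, A, N)) ≐ p(node(Y, p(p(d, X1), B)), branch(T, node(5, X), X1)),  p(branch(T, V, node(A, V)), node(p(5, V), X1)) ≐ p(branch(node(branch(N, X1, d), 5), branch(p(d, 5), p(5, 5), node(5, d)), S), node(X, d)).
Decompose p/2: node(d, W) ≐ node(Y, p(p(d, X1), B)),  branch(B, A, N) ≐ branch(T, node(5, X), X1).
Decompose node/2: d ≐ Y,  W ≐ p(p(d, X1), B).
Bind Y := d; no other remaining equation mentions Y.
Bind W := p(p(d, X1), B); no other remaining equation mentions W.
Decompose branch/3: B ≐ T,  A ≐ node(5, X),  N ≐ X1.
Bind B := T; no other remaining equation mentions B. Substituting into the earlier binding gives W := p(p(d, X1), T).
Bind A := node(5, X); substituting into the one remaining equation that mentions A gives: p(branch(T, V, node(node(5, X), V)), node(p(5, V), X1)) ≐ p(branch(node(branch(N, X1, d), 5), branch(p(d, 5), p(5, 5), node(5, d)), S), node(X, d)).
Bind N := X1; substituting into the remaining equation gives: p(branch(T, V, node(node(5, X), V)), node(p(5, V), X1)) ≐ p(branch(node(branch(X1, X1, d), 5), branch(p(d, 5), p(5, 5), node(5, d)), S), node(X, d)).
Decompose p/2: branch(T, V, node(node(5, X), V)) ≐ branch(node(branch(X1, X1, d), 5), branch(p(d, 5), p(5, 5), node(5, d)), S),  node(p(5, V), X1) ≐ node(X, d).
Decompose branch/3: T ≐ node(branch(X1, X1, d), 5),  V ≐ branch(p(d, 5), p(5, 5), node(5, d)),  node(node(5, X), V) ≐ S.
Bind T := node(branch(X1, X1, d), 5); no other remaining equation mentions T. Substituting into the earlier bindings gives W := p(p(d, X1), node(branch(X1, X1, d), 5)), B := node(branch(X1, X1, d), 5).
Bind V := branch(p(d, 5), p(5, 5), node(5, d)); substituting into the remaining equations gives: node(node(5, X), branch(p(d, 5), p(5, 5), node(5, d))) ≐ S,  node(p(5, branch(p(d, 5), p(5, 5), node(5, d))), X1) ≐ node(X, d).
Bind S := node(node(5, X), branch(p(d, 5), p(5, 5), node(5, d))); no other remaining equation mentions S.
Decompose node/2: p(5, branch(p(d, 5), p(5, 5), node(5, d))) ≐ X,  X1 ≐ d.
Bind X := p(5, branch(p(d, 5), p(5, 5), node(5, d))); no other remaining equation mentions X. Substituting into the earlier bindings gives A := node(5, p(5, branch(p(d, 5), p(5, 5), node(5, d)))), S := node(node(5, p(5, branch(p(d, 5), p(5, 5), node(5, d)))), branch(p(d, 5), p(5, 5), node(5, d))).
Bind X1 := d. Substituting into the earlier bindings gives W := p(p(d, d), node(branch(d, d, d), 5)), B := node(branch(d, d, d), 5), N := d, T := node(branch(d, d, d), 5).
MGU = { Y ↦ d, W ↦ p(p(d, d), node(branch(d, d, d), 5)), B ↦ node(branch(d, d, d), 5), A ↦ node(5, p(5, branch(p(d, 5), p(5, 5), node(5, d)))), N ↦ d, T ↦ node(branch(d, d, d), 5), V ↦ branch(p(d, 5), p(5, 5), node(5, d)), S ↦ node(node(5, p(5, branch(p(d, 5), p(5, 5), node(5, d)))), branch(p(d, 5), p(5, 5), node(5, d))), X ↦ p(5, branch(p(d, 5), p(5, 5), node(5, d))), X1 ↦ d }, so T ↦ node(branch(d, d, d), 5).

node(branch(d, d, d), 5)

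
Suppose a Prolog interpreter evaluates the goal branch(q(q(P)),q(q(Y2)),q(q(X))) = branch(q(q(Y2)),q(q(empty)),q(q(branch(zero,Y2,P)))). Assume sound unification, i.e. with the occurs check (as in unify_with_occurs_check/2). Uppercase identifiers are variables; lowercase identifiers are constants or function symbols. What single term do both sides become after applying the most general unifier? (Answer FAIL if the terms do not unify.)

branch(q(q(empty)),q(q(empty)),q(q(branch(zero,empty,empty))))

Decompose branch/3: q(q(P)) = q(q(Y2)),  q(q(Y2)) = q(q(empty)),  q(q(X)) = q(q(branch(zero,Y2,P))).
Decompose q/1: q(P) = q(Y2).
Decompose q/1: P = Y2.
Bind P := Y2; substituting into the one remaining equation that mentions P gives: q(q(X)) = q(q(branch(zero,Y2,Y2))).
Decompose q/1: q(Y2) = q(empty).
Decompose q/1: Y2 = empty.
Bind Y2 := empty; substituting into the remaining equation gives: q(q(X)) = q(q(branch(zero,empty,empty))). Substituting into the earlier binding gives P := empty.
Decompose q/1: q(X) = q(branch(zero,empty,empty)).
Decompose q/1: X = branch(zero,empty,empty).
Bind X := branch(zero,empty,empty).
Applying the MGU to either side gives branch(q(q(empty)),q(q(empty)),q(q(branch(zero,empty,empty)))).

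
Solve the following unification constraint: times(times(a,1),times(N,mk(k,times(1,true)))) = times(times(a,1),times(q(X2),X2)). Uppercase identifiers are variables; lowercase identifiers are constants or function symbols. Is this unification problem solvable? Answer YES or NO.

YES

Decompose times/2: times(a,1) = times(a,1),  times(N,mk(k,times(1,true))) = times(q(X2),X2).
Delete trivial equation times(a,1) = times(a,1).
Decompose times/2: N = q(X2),  mk(k,times(1,true)) = X2.
Bind N := q(X2); no other remaining equation mentions N.
Bind X2 := mk(k,times(1,true)). Substituting into the earlier binding gives N := q(mk(k,times(1,true))).
No equations remain and no clash or occurs-check failure arose, so a unifier exists.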